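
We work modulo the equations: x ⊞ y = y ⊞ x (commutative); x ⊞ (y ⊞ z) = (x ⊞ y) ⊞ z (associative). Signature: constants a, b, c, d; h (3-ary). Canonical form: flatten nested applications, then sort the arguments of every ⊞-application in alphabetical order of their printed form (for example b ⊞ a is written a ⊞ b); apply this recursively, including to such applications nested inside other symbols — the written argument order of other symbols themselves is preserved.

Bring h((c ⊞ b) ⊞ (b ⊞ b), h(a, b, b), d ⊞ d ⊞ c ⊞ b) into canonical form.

Answer: h(b ⊞ b ⊞ b ⊞ c, h(a, b, b), b ⊞ c ⊞ d ⊞ d)

Derivation:
Descend into:  (c ⊞ b) ⊞ (b ⊞ b)
Flatten:  c ⊞ b ⊞ b ⊞ b
Sort arguments:  b ⊞ b ⊞ b ⊞ c
Rebuild:  h(b ⊞ b ⊞ b ⊞ c, h(a, b, b), b ⊞ c ⊞ d ⊞ d)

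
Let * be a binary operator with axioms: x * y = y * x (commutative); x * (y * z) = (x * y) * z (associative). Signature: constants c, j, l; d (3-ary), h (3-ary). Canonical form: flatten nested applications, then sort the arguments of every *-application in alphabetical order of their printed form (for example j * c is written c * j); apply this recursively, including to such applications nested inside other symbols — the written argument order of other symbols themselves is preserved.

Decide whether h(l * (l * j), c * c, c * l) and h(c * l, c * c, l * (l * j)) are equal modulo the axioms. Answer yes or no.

Answer: no — h(j * l * l, c * c, c * l) vs h(c * l, c * c, j * l * l)

Derivation:
Left:  h(l * (l * j), c * c, c * l)
  Work inside:  l * (l * j)
  Merge nested applications:  l * l * j
  Sort:  j * l * l
  Rebuild:  h(j * l * l, c * c, c * l)
Right:  h(c * l, c * c, l * (l * j))
  Descend into:  l * (l * j)
  Merge nested applications:  l * l * j
  Sort arguments:  j * l * l
  Rebuild:  h(c * l, c * c, j * l * l)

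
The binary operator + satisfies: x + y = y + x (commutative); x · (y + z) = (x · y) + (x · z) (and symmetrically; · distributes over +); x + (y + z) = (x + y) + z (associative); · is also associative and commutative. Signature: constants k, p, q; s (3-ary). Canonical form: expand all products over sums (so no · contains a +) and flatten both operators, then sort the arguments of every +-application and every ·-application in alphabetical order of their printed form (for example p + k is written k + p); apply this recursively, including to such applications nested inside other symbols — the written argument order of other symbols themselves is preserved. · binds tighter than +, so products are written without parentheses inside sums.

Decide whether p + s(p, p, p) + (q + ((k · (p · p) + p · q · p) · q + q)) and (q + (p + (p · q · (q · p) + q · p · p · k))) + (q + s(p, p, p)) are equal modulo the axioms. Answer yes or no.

Answer: yes — both canonical forms are k · p · p · q + p + p · p · q · q + q + q + s(p, p, p)

Derivation:
Left:  p + s(p, p, p) + (q + ((k · (p · p) + p · q · p) · q + q))
  Expand products over sums:  p + s(p, p, p) + q + k · p · p · q + p · p · q · q + q
  Sort arguments:  k · p · p · q + p + p · p · q · q + q + q + s(p, p, p)
Right:  (q + (p + (p · q · (q · p) + q · p · p · k))) + (q + s(p, p, p))
  Un-nest:  q + p + p · p · q · q + k · p · p · q + q + s(p, p, p)
  Sort arguments:  k · p · p · q + p + p · p · q · q + q + q + s(p, p, p)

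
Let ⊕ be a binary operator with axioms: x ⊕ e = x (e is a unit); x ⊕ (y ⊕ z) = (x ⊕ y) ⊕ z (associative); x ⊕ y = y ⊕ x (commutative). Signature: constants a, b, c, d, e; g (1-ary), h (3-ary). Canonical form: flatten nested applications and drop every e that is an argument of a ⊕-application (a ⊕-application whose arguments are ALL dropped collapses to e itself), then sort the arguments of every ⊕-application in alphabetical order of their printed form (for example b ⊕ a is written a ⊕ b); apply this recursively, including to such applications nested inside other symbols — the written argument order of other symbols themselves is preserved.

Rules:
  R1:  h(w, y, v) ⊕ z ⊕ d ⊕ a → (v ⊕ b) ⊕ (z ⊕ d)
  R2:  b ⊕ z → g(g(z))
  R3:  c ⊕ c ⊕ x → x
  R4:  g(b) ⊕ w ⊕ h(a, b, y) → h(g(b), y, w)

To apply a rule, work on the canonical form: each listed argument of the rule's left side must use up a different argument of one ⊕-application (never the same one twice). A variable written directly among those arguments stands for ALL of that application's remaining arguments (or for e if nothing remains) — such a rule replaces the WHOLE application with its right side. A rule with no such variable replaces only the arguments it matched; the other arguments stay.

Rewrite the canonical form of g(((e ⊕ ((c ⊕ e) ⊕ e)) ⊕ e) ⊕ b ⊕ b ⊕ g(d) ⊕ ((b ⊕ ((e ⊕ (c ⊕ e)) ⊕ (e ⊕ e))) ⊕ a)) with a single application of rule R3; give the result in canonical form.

Answer: g(a ⊕ b ⊕ b ⊕ b ⊕ g(d))

Derivation:
Canonical form:  g(a ⊕ b ⊕ b ⊕ b ⊕ c ⊕ c ⊕ g(d))
Apply R3:  consuming c, c;  x := a ⊕ b ⊕ b ⊕ b ⊕ g(d)
Every leftover argument binds to the variable; the entire application is replaced.
New term:  g(a ⊕ b ⊕ b ⊕ b ⊕ g(d))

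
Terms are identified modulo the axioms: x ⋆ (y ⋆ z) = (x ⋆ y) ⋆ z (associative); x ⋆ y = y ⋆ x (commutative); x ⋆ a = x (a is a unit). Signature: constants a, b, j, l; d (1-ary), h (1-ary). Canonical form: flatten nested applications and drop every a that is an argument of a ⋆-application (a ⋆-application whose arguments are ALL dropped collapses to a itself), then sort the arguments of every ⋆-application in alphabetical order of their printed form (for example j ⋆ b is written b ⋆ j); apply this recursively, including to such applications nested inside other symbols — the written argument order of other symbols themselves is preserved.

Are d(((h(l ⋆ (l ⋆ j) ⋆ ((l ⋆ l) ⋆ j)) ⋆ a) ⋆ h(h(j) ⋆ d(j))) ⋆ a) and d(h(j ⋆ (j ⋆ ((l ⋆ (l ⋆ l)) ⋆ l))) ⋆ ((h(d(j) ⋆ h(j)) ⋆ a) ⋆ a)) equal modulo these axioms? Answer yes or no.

Left:  d(((h(l ⋆ (l ⋆ j) ⋆ ((l ⋆ l) ⋆ j)) ⋆ a) ⋆ h(h(j) ⋆ d(j))) ⋆ a)
  Focus inside:  ((h(l ⋆ (l ⋆ j) ⋆ ((l ⋆ l) ⋆ j)) ⋆ a) ⋆ h(h(j) ⋆ d(j))) ⋆ a
  Merge nested applications:  h(l ⋆ (l ⋆ j) ⋆ ((l ⋆ l) ⋆ j)) ⋆ a ⋆ h(h(j) ⋆ d(j)) ⋆ a
  Inside:  h(l ⋆ (l ⋆ j) ⋆ ((l ⋆ l) ⋆ j))  →  h(j ⋆ j ⋆ l ⋆ l ⋆ l ⋆ l)
  Canonicalize subterm:  h(h(j) ⋆ d(j))  →  h(d(j) ⋆ h(j))
  Units out:  drop a (×2)
  Order the arguments:  h(d(j) ⋆ h(j)) ⋆ h(j ⋆ j ⋆ l ⋆ l ⋆ l ⋆ l)
  Reassemble:  d(h(d(j) ⋆ h(j)) ⋆ h(j ⋆ j ⋆ l ⋆ l ⋆ l ⋆ l))
Right:  d(h(j ⋆ (j ⋆ ((l ⋆ (l ⋆ l)) ⋆ l))) ⋆ ((h(d(j) ⋆ h(j)) ⋆ a) ⋆ a))
  Focus inside:  h(j ⋆ (j ⋆ ((l ⋆ (l ⋆ l)) ⋆ l))) ⋆ ((h(d(j) ⋆ h(j)) ⋆ a) ⋆ a)
  Merge nested applications:  h(j ⋆ (j ⋆ ((l ⋆ (l ⋆ l)) ⋆ l))) ⋆ h(d(j) ⋆ h(j)) ⋆ a ⋆ a
  Simplify inside:  h(j ⋆ (j ⋆ ((l ⋆ (l ⋆ l)) ⋆ l)))  →  h(j ⋆ j ⋆ l ⋆ l ⋆ l ⋆ l)
  Units out:  drop a (×2)
  Sort arguments:  h(d(j) ⋆ h(j)) ⋆ h(j ⋆ j ⋆ l ⋆ l ⋆ l ⋆ l)
  Rebuild:  d(h(d(j) ⋆ h(j)) ⋆ h(j ⋆ j ⋆ l ⋆ l ⋆ l ⋆ l))

Answer: yes — both canonical forms are d(h(d(j) ⋆ h(j)) ⋆ h(j ⋆ j ⋆ l ⋆ l ⋆ l ⋆ l))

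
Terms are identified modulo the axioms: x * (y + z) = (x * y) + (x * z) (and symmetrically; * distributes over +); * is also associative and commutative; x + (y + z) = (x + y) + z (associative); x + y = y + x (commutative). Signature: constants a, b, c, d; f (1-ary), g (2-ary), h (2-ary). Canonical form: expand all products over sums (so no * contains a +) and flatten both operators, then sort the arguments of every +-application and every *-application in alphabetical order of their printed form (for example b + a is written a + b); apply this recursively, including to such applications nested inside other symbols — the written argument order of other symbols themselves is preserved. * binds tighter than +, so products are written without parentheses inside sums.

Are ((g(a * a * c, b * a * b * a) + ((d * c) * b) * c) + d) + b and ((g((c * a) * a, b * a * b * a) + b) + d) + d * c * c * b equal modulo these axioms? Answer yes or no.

Answer: yes — both canonical forms are b + b * c * c * d + d + g(a * a * c, a * a * b * b)

Derivation:
Left:  ((g(a * a * c, b * a * b * a) + ((d * c) * b) * c) + d) + b
  Un-nest:  g(a * a * c, a * a * b * b) + b * c * c * d + d + b
  Sort arguments:  b + b * c * c * d + d + g(a * a * c, a * a * b * b)
Right:  ((g((c * a) * a, b * a * b * a) + b) + d) + d * c * c * b
  Merge nested applications:  g(a * a * c, a * a * b * b) + b + d + b * c * c * d
  Sort arguments:  b + b * c * c * d + d + g(a * a * c, a * a * b * b)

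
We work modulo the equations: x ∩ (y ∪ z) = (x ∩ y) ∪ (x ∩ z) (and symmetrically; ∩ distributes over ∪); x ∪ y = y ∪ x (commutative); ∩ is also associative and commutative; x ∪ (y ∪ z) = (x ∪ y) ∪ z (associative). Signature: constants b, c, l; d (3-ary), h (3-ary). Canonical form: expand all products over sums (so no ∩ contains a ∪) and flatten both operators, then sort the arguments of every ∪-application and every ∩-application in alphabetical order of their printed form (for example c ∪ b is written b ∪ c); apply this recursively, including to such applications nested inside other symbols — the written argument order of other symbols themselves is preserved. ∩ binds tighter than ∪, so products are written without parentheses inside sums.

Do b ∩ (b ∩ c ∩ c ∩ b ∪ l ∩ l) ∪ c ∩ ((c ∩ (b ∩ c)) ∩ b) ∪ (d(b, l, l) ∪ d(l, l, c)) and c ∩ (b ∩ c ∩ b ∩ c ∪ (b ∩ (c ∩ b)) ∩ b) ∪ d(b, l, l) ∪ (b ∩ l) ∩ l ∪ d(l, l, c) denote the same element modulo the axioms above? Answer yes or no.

Answer: yes — both canonical forms are b ∩ b ∩ b ∩ c ∩ c ∪ b ∩ b ∩ c ∩ c ∩ c ∪ b ∩ l ∩ l ∪ d(b, l, l) ∪ d(l, l, c)

Derivation:
Left:  b ∩ (b ∩ c ∩ c ∩ b ∪ l ∩ l) ∪ c ∩ ((c ∩ (b ∩ c)) ∩ b) ∪ (d(b, l, l) ∪ d(l, l, c))
  Expand:  b ∩ b ∩ b ∩ c ∩ c ∪ b ∩ l ∩ l ∪ b ∩ b ∩ c ∩ c ∩ c ∪ d(b, l, l) ∪ d(l, l, c)
  Sort:  b ∩ b ∩ b ∩ c ∩ c ∪ b ∩ b ∩ c ∩ c ∩ c ∪ b ∩ l ∩ l ∪ d(b, l, l) ∪ d(l, l, c)
Right:  c ∩ (b ∩ c ∩ b ∩ c ∪ (b ∩ (c ∩ b)) ∩ b) ∪ d(b, l, l) ∪ (b ∩ l) ∩ l ∪ d(l, l, c)
  Expand:  b ∩ b ∩ c ∩ c ∩ c ∪ b ∩ b ∩ b ∩ c ∩ c ∪ d(b, l, l) ∪ b ∩ l ∩ l ∪ d(l, l, c)
  Sort:  b ∩ b ∩ b ∩ c ∩ c ∪ b ∩ b ∩ c ∩ c ∩ c ∪ b ∩ l ∩ l ∪ d(b, l, l) ∪ d(l, l, c)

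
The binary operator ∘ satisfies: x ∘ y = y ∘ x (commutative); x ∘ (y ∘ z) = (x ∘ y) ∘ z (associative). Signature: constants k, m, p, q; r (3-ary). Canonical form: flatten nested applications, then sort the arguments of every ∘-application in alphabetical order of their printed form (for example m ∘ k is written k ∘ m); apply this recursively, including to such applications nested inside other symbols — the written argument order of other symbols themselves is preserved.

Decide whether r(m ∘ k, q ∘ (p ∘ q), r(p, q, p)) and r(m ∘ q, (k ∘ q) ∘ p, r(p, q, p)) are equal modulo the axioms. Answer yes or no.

Answer: no — r(k ∘ m, p ∘ q ∘ q, r(p, q, p)) vs r(m ∘ q, k ∘ p ∘ q, r(p, q, p))

Derivation:
Left:  r(m ∘ k, q ∘ (p ∘ q), r(p, q, p))
  Work inside:  q ∘ (p ∘ q)
  Merge nested applications:  q ∘ p ∘ q
  Sort arguments:  p ∘ q ∘ q
  Put back:  r(k ∘ m, p ∘ q ∘ q, r(p, q, p))
Right:  r(m ∘ q, (k ∘ q) ∘ p, r(p, q, p))
  Focus inside:  (k ∘ q) ∘ p
  Merge nested applications:  k ∘ q ∘ p
  Sort arguments:  k ∘ p ∘ q
  Put back:  r(m ∘ q, k ∘ p ∘ q, r(p, q, p))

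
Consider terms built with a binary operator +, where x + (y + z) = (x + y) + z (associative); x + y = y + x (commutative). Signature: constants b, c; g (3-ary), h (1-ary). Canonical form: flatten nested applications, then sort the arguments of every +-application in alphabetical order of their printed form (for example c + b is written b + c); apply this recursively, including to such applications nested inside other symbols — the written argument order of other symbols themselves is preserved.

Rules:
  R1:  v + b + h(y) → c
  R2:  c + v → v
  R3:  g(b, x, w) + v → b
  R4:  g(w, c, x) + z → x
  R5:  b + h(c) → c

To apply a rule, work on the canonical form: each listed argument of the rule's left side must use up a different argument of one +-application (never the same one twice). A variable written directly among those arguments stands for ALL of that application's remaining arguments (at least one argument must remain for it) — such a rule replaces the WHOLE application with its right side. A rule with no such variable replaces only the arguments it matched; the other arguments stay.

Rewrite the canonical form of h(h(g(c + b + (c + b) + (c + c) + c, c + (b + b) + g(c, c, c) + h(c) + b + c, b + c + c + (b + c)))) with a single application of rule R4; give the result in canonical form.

Answer: h(h(g(b + b + c + c + c + c + c, c, b + b + c + c + c)))

Derivation:
Canonical form:  h(h(g(b + b + c + c + c + c + c, b + b + b + c + c + g(c, c, c) + h(c), b + b + c + c + c)))
Apply R4:  consuming g(c, c, c);  w := c, x := c, z := b + b + b + c + c + h(c)
Every leftover argument binds to the variable; the entire application is replaced.
Giving:  h(h(g(b + b + c + c + c + c + c, c, b + b + c + c + c)))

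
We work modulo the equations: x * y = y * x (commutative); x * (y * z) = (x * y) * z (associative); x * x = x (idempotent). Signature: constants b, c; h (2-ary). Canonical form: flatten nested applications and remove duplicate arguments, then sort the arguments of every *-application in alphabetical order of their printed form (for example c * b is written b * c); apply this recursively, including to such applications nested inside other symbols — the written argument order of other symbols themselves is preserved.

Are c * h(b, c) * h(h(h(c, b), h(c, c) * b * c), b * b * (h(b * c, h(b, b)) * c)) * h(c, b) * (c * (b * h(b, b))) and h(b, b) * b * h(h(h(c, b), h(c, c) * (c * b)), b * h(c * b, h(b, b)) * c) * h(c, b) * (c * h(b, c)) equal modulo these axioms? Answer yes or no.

Answer: yes — both canonical forms are b * c * h(b, b) * h(b, c) * h(c, b) * h(h(h(c, b), b * c * h(c, c)), b * c * h(b * c, h(b, b)))

Derivation:
Left:  c * h(b, c) * h(h(h(c, b), h(c, c) * b * c), b * b * (h(b * c, h(b, b)) * c)) * h(c, b) * (c * (b * h(b, b)))
  Flatten:  c * h(b, c) * h(h(h(c, b), h(c, c) * b * c), b * b * (h(b * c, h(b, b)) * c)) * h(c, b) * c * b * h(b, b)
  Simplify inside:  h(h(h(c, b), h(c, c) * b * c), b * b * (h(b * c, h(b, b)) * c))  →  h(h(h(c, b), b * c * h(c, c)), b * c * h(b * c, h(b, b)))
  Idempotence:  drop duplicate c
  Sort:  b * c * h(b, b) * h(b, c) * h(c, b) * h(h(h(c, b), b * c * h(c, c)), b * c * h(b * c, h(b, b)))
Right:  h(b, b) * b * h(h(h(c, b), h(c, c) * (c * b)), b * h(c * b, h(b, b)) * c) * h(c, b) * (c * h(b, c))
  Flatten:  h(b, b) * b * h(h(h(c, b), h(c, c) * (c * b)), b * h(c * b, h(b, b)) * c) * h(c, b) * c * h(b, c)
  Simplify inside:  h(h(h(c, b), h(c, c) * (c * b)), b * h(c * b, h(b, b)) * c)  →  h(h(h(c, b), b * c * h(c, c)), b * c * h(b * c, h(b, b)))
  Sort:  b * c * h(b, b) * h(b, c) * h(c, b) * h(h(h(c, b), b * c * h(c, c)), b * c * h(b * c, h(b, b)))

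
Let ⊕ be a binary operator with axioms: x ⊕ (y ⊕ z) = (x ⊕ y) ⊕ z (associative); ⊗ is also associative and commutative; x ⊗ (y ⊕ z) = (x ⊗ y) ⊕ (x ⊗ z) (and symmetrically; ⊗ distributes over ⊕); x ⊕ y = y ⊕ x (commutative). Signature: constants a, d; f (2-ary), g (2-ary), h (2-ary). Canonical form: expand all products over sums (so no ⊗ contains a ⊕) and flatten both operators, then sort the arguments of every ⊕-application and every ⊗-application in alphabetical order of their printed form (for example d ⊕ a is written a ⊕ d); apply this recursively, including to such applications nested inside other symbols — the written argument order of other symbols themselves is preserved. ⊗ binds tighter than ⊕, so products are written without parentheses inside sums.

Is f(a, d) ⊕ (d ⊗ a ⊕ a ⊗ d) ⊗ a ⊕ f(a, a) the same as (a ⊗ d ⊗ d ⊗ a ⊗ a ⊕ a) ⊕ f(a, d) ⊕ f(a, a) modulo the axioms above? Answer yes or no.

Answer: no — a ⊗ a ⊗ d ⊕ a ⊗ a ⊗ d ⊕ f(a, a) ⊕ f(a, d) vs a ⊕ a ⊗ a ⊗ a ⊗ d ⊗ d ⊕ f(a, a) ⊕ f(a, d)

Derivation:
Left:  f(a, d) ⊕ (d ⊗ a ⊕ a ⊗ d) ⊗ a ⊕ f(a, a)
  Distribute:  f(a, d) ⊕ a ⊗ a ⊗ d ⊕ a ⊗ a ⊗ d ⊕ f(a, a)
  Sort:  a ⊗ a ⊗ d ⊕ a ⊗ a ⊗ d ⊕ f(a, a) ⊕ f(a, d)
Right:  (a ⊗ d ⊗ d ⊗ a ⊗ a ⊕ a) ⊕ f(a, d) ⊕ f(a, a)
  Merge nested applications:  a ⊗ a ⊗ a ⊗ d ⊗ d ⊕ a ⊕ f(a, d) ⊕ f(a, a)
  Sort:  a ⊕ a ⊗ a ⊗ a ⊗ d ⊗ d ⊕ f(a, a) ⊕ f(a, d)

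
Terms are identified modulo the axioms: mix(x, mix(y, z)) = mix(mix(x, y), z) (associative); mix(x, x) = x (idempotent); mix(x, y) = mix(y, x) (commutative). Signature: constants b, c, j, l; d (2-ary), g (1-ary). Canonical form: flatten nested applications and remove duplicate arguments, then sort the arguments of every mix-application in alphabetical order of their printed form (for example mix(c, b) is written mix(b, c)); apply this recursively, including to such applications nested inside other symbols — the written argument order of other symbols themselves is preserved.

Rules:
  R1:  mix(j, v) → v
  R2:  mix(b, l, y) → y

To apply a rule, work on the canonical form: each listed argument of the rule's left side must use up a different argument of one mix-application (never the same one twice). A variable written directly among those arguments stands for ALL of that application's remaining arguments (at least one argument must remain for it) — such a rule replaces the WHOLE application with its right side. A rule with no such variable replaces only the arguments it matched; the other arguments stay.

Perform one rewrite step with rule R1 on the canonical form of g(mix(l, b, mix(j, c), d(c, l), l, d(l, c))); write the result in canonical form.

Canonical form:  g(mix(b, c, d(c, l), d(l, c), j, l))
R1 matches:  uses j;  v := mix(b, c, d(c, l), d(l, c), l)
The extension variable absorbs all remaining arguments, so the whole application is rewritten.
New term:  g(mix(b, c, d(c, l), d(l, c), l))

Answer: g(mix(b, c, d(c, l), d(l, c), l))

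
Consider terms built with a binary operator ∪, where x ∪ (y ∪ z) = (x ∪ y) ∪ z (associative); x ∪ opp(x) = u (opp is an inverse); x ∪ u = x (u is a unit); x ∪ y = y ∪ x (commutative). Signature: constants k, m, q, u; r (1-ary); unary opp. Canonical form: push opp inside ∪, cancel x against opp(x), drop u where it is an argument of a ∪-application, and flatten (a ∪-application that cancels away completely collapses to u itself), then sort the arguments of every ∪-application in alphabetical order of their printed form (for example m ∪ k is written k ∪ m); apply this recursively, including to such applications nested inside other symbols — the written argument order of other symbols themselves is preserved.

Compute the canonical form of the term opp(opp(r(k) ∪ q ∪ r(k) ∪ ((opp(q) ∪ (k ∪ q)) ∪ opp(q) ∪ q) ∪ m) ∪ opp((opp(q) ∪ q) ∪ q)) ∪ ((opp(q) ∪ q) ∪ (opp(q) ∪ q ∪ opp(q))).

Push opp inside:  distribute opp over ∪ and collapse double opp
Collect terms:  r(k) ∪ r(k) ∪ q ∪ k ∪ m
Sort:  k ∪ m ∪ q ∪ r(k) ∪ r(k)

Answer: k ∪ m ∪ q ∪ r(k) ∪ r(k)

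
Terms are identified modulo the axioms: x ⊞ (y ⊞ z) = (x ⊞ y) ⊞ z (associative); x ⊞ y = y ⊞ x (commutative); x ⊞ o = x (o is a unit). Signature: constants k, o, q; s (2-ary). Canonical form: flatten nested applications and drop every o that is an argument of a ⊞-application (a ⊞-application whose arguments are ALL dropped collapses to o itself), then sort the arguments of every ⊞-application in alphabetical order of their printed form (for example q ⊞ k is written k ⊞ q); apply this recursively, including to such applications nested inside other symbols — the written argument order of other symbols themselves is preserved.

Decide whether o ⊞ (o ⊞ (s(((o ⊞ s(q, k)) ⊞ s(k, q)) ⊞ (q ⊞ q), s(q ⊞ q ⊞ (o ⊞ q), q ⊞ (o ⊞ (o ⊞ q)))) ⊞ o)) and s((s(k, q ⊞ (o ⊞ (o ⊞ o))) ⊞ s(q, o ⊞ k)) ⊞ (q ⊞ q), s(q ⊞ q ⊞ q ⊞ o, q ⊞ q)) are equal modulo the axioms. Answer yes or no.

Answer: yes — both canonical forms are s(q ⊞ q ⊞ s(k, q) ⊞ s(q, k), s(q ⊞ q ⊞ q, q ⊞ q))

Derivation:
Left:  o ⊞ (o ⊞ (s(((o ⊞ s(q, k)) ⊞ s(k, q)) ⊞ (q ⊞ q), s(q ⊞ q ⊞ (o ⊞ q), q ⊞ (o ⊞ (o ⊞ q)))) ⊞ o))
  Merge nested applications:  o ⊞ o ⊞ s(((o ⊞ s(q, k)) ⊞ s(k, q)) ⊞ (q ⊞ q), s(q ⊞ q ⊞ (o ⊞ q), q ⊞ (o ⊞ (o ⊞ q)))) ⊞ o
  Canonicalize subterm:  s(((o ⊞ s(q, k)) ⊞ s(k, q)) ⊞ (q ⊞ q), s(q ⊞ q ⊞ (o ⊞ q), q ⊞ (o ⊞ (o ⊞ q))))  →  s(q ⊞ q ⊞ s(k, q) ⊞ s(q, k), s(q ⊞ q ⊞ q, q ⊞ q))
  Drop the unit:  drop o (×3)
  Sort:  s(q ⊞ q ⊞ s(k, q) ⊞ s(q, k), s(q ⊞ q ⊞ q, q ⊞ q))
Right:  s((s(k, q ⊞ (o ⊞ (o ⊞ o))) ⊞ s(q, o ⊞ k)) ⊞ (q ⊞ q), s(q ⊞ q ⊞ q ⊞ o, q ⊞ q))
  Work inside:  (s(k, q ⊞ (o ⊞ (o ⊞ o))) ⊞ s(q, o ⊞ k)) ⊞ (q ⊞ q)
  Flatten:  s(k, q ⊞ (o ⊞ (o ⊞ o))) ⊞ s(q, o ⊞ k) ⊞ q ⊞ q
  Canonicalize subterm:  s(k, q ⊞ (o ⊞ (o ⊞ o)))  →  s(k, q)
  Canonicalize subterm:  s(q, o ⊞ k)  →  s(q, k)
  Order the arguments:  q ⊞ q ⊞ s(k, q) ⊞ s(q, k)
  Put back:  s(q ⊞ q ⊞ s(k, q) ⊞ s(q, k), s(q ⊞ q ⊞ q, q ⊞ q))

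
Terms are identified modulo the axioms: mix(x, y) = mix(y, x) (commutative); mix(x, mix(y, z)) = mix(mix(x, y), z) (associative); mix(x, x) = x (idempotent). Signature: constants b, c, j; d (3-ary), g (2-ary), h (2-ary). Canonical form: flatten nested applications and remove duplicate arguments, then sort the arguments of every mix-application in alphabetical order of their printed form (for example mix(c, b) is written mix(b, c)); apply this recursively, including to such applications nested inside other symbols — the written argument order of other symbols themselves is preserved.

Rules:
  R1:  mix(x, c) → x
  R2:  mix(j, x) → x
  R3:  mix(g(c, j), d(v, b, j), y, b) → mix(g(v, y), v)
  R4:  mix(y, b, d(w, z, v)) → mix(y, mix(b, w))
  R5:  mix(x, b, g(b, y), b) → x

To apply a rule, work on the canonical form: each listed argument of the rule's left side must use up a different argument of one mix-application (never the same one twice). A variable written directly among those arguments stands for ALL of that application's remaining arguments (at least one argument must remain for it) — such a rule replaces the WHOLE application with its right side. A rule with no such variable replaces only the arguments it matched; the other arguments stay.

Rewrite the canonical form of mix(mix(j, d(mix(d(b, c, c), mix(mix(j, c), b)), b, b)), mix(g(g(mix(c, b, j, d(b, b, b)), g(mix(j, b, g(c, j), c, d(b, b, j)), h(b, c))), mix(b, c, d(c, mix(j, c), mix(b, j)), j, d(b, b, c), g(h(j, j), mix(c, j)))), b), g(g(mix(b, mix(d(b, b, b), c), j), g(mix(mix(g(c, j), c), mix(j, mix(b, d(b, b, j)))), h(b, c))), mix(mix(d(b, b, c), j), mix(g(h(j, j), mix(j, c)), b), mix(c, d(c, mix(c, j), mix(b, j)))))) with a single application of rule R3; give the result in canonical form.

Answer: mix(b, d(mix(b, c, d(b, c, c), j), b, b), g(g(mix(b, c, d(b, b, b), j), g(mix(b, g(b, mix(c, j))), h(b, c))), mix(b, c, d(b, b, c), d(c, mix(c, j), mix(b, j)), g(h(j, j), mix(c, j)), j)), j)

Derivation:
Canonical form:  mix(b, d(mix(b, c, d(b, c, c), j), b, b), g(g(mix(b, c, d(b, b, b), j), g(mix(b, c, d(b, b, j), g(c, j), j), h(b, c))), mix(b, c, d(b, b, c), d(c, mix(c, j), mix(b, j)), g(h(j, j), mix(c, j)), j)), j)
Match R3:  consume b, d(b, b, j), g(c, j);  v := b, y := mix(c, j)
The extension variable absorbs all remaining arguments, so the whole application is rewritten.
New term:  mix(b, d(mix(b, c, d(b, c, c), j), b, b), g(g(mix(b, c, d(b, b, b), j), g(mix(b, g(b, mix(c, j))), h(b, c))), mix(b, c, d(b, b, c), d(c, mix(c, j), mix(b, j)), g(h(j, j), mix(c, j)), j)), j)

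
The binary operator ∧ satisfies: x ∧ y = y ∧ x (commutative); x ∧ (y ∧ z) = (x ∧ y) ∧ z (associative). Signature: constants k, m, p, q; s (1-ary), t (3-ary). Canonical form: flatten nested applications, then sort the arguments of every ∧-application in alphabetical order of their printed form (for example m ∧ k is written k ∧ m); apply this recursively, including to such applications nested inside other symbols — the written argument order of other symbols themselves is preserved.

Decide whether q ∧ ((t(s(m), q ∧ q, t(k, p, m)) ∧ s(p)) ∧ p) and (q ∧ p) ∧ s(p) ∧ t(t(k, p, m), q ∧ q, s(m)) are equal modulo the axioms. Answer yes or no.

Answer: no — p ∧ q ∧ s(p) ∧ t(s(m), q ∧ q, t(k, p, m)) vs p ∧ q ∧ s(p) ∧ t(t(k, p, m), q ∧ q, s(m))

Derivation:
Left:  q ∧ ((t(s(m), q ∧ q, t(k, p, m)) ∧ s(p)) ∧ p)
  Flatten:  q ∧ t(s(m), q ∧ q, t(k, p, m)) ∧ s(p) ∧ p
  Order the arguments:  p ∧ q ∧ s(p) ∧ t(s(m), q ∧ q, t(k, p, m))
Right:  (q ∧ p) ∧ s(p) ∧ t(t(k, p, m), q ∧ q, s(m))
  Flatten:  q ∧ p ∧ s(p) ∧ t(t(k, p, m), q ∧ q, s(m))
  Sort arguments:  p ∧ q ∧ s(p) ∧ t(t(k, p, m), q ∧ q, s(m))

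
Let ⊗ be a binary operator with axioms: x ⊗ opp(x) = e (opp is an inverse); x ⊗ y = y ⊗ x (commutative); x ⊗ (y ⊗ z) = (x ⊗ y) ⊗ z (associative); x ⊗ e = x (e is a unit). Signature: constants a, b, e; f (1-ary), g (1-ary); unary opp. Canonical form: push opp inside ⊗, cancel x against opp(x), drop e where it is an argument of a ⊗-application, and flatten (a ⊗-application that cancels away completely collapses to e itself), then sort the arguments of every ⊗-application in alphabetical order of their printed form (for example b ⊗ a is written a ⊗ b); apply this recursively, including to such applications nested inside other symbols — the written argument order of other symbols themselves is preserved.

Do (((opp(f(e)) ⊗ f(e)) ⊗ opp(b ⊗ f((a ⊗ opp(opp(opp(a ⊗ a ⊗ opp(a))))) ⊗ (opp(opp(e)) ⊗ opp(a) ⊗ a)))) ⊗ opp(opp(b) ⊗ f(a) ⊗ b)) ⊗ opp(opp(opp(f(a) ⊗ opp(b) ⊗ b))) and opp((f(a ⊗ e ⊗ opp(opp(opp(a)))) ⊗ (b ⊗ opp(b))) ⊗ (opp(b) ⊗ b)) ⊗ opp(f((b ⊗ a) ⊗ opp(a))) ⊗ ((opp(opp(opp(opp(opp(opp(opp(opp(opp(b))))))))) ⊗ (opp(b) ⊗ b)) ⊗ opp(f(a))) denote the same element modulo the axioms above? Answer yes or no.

Left:  (((opp(f(e)) ⊗ f(e)) ⊗ opp(b ⊗ f((a ⊗ opp(opp(opp(a ⊗ a ⊗ opp(a))))) ⊗ (opp(opp(e)) ⊗ opp(a) ⊗ a)))) ⊗ opp(opp(b) ⊗ f(a) ⊗ b)) ⊗ opp(opp(opp(f(a) ⊗ opp(b) ⊗ b)))
  Push opp inside:  distribute opp over ⊗ and collapse double opp
  Combine occurrences:  opp(f(e)) ⊗ opp(b) ⊗ opp(f(a)) ⊗ opp(f(a))
  Order the arguments:  opp(b) ⊗ opp(f(a)) ⊗ opp(f(a)) ⊗ opp(f(e))
Right:  opp((f(a ⊗ e ⊗ opp(opp(opp(a)))) ⊗ (b ⊗ opp(b))) ⊗ (opp(b) ⊗ b)) ⊗ opp(f((b ⊗ a) ⊗ opp(a))) ⊗ ((opp(opp(opp(opp(opp(opp(opp(opp(opp(b))))))))) ⊗ (opp(b) ⊗ b)) ⊗ opp(f(a)))
  Push opp inside:  distribute opp over ⊗ and collapse double opp
  Combine occurrences:  opp(f(e)) ⊗ opp(b) ⊗ opp(f(b)) ⊗ opp(f(a))
  Sort:  opp(b) ⊗ opp(f(a)) ⊗ opp(f(b)) ⊗ opp(f(e))

Answer: no — opp(b) ⊗ opp(f(a)) ⊗ opp(f(a)) ⊗ opp(f(e)) vs opp(b) ⊗ opp(f(a)) ⊗ opp(f(b)) ⊗ opp(f(e))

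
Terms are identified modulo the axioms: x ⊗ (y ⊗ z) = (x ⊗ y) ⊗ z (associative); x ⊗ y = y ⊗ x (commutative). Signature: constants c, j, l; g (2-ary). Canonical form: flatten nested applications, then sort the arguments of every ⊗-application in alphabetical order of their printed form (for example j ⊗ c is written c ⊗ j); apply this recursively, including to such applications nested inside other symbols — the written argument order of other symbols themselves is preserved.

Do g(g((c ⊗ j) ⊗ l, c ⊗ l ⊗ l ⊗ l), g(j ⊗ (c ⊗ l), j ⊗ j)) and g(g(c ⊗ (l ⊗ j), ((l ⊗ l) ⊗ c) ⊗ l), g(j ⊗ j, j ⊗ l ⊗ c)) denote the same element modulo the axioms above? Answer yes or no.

Left:  g(g((c ⊗ j) ⊗ l, c ⊗ l ⊗ l ⊗ l), g(j ⊗ (c ⊗ l), j ⊗ j))
  Work inside:  j ⊗ (c ⊗ l)
  Un-nest:  j ⊗ c ⊗ l
  Order the arguments:  c ⊗ j ⊗ l
  Reassemble:  g(g(c ⊗ j ⊗ l, c ⊗ l ⊗ l ⊗ l), g(c ⊗ j ⊗ l, j ⊗ j))
Right:  g(g(c ⊗ (l ⊗ j), ((l ⊗ l) ⊗ c) ⊗ l), g(j ⊗ j, j ⊗ l ⊗ c))
  Work inside:  ((l ⊗ l) ⊗ c) ⊗ l
  Flatten:  l ⊗ l ⊗ c ⊗ l
  Sort:  c ⊗ l ⊗ l ⊗ l
  Put back:  g(g(c ⊗ j ⊗ l, c ⊗ l ⊗ l ⊗ l), g(j ⊗ j, c ⊗ j ⊗ l))

Answer: no — g(g(c ⊗ j ⊗ l, c ⊗ l ⊗ l ⊗ l), g(c ⊗ j ⊗ l, j ⊗ j)) vs g(g(c ⊗ j ⊗ l, c ⊗ l ⊗ l ⊗ l), g(j ⊗ j, c ⊗ j ⊗ l))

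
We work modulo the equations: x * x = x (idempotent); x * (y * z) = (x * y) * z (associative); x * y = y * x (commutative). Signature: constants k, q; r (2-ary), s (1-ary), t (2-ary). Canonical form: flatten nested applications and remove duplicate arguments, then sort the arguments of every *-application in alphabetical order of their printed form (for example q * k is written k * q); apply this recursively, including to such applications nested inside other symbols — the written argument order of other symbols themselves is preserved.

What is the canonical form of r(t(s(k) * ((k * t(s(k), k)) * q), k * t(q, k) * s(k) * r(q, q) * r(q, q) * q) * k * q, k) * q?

Answer: q * r(k * q * t(k * q * s(k) * t(s(k), k), k * q * r(q, q) * s(k) * t(q, k)), k)

Derivation:
Canonicalize subterm:  r(t(s(k) * ((k * t(s(k), k)) * q), k * t(q, k) * s(k) * r(q, q) * r(q, q) * q) * k * q, k)  →  r(k * q * t(k * q * s(k) * t(s(k), k), k * q * r(q, q) * s(k) * t(q, k)), k)
Order the arguments:  q * r(k * q * t(k * q * s(k) * t(s(k), k), k * q * r(q, q) * s(k) * t(q, k)), k)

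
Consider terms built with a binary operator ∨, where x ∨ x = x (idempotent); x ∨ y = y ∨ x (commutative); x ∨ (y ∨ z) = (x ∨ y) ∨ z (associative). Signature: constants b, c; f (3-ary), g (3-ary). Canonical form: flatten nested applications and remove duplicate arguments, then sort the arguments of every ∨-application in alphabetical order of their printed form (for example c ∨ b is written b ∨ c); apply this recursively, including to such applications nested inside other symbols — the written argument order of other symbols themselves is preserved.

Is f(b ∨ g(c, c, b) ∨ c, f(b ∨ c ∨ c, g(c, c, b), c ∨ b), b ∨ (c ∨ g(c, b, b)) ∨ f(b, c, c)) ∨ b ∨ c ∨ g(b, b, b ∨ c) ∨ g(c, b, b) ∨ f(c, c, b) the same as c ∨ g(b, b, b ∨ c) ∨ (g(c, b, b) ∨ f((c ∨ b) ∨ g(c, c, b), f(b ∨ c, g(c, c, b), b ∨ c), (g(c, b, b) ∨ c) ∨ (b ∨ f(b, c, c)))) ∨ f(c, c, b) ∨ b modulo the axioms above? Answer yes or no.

Left:  f(b ∨ g(c, c, b) ∨ c, f(b ∨ c ∨ c, g(c, c, b), c ∨ b), b ∨ (c ∨ g(c, b, b)) ∨ f(b, c, c)) ∨ b ∨ c ∨ g(b, b, b ∨ c) ∨ g(c, b, b) ∨ f(c, c, b)
  Simplify inside:  f(b ∨ g(c, c, b) ∨ c, f(b ∨ c ∨ c, g(c, c, b), c ∨ b), b ∨ (c ∨ g(c, b, b)) ∨ f(b, c, c))  →  f(b ∨ c ∨ g(c, c, b), f(b ∨ c, g(c, c, b), b ∨ c), b ∨ c ∨ f(b, c, c) ∨ g(c, b, b))
  Sort arguments:  b ∨ c ∨ f(b ∨ c ∨ g(c, c, b), f(b ∨ c, g(c, c, b), b ∨ c), b ∨ c ∨ f(b, c, c) ∨ g(c, b, b)) ∨ f(c, c, b) ∨ g(b, b, b ∨ c) ∨ g(c, b, b)
Right:  c ∨ g(b, b, b ∨ c) ∨ (g(c, b, b) ∨ f((c ∨ b) ∨ g(c, c, b), f(b ∨ c, g(c, c, b), b ∨ c), (g(c, b, b) ∨ c) ∨ (b ∨ f(b, c, c)))) ∨ f(c, c, b) ∨ b
  Merge nested applications:  c ∨ g(b, b, b ∨ c) ∨ g(c, b, b) ∨ f((c ∨ b) ∨ g(c, c, b), f(b ∨ c, g(c, c, b), b ∨ c), (g(c, b, b) ∨ c) ∨ (b ∨ f(b, c, c))) ∨ f(c, c, b) ∨ b
  Canonicalize subterm:  f((c ∨ b) ∨ g(c, c, b), f(b ∨ c, g(c, c, b), b ∨ c), (g(c, b, b) ∨ c) ∨ (b ∨ f(b, c, c)))  →  f(b ∨ c ∨ g(c, c, b), f(b ∨ c, g(c, c, b), b ∨ c), b ∨ c ∨ f(b, c, c) ∨ g(c, b, b))
  Sort:  b ∨ c ∨ f(b ∨ c ∨ g(c, c, b), f(b ∨ c, g(c, c, b), b ∨ c), b ∨ c ∨ f(b, c, c) ∨ g(c, b, b)) ∨ f(c, c, b) ∨ g(b, b, b ∨ c) ∨ g(c, b, b)

Answer: yes — both canonical forms are b ∨ c ∨ f(b ∨ c ∨ g(c, c, b), f(b ∨ c, g(c, c, b), b ∨ c), b ∨ c ∨ f(b, c, c) ∨ g(c, b, b)) ∨ f(c, c, b) ∨ g(b, b, b ∨ c) ∨ g(c, b, b)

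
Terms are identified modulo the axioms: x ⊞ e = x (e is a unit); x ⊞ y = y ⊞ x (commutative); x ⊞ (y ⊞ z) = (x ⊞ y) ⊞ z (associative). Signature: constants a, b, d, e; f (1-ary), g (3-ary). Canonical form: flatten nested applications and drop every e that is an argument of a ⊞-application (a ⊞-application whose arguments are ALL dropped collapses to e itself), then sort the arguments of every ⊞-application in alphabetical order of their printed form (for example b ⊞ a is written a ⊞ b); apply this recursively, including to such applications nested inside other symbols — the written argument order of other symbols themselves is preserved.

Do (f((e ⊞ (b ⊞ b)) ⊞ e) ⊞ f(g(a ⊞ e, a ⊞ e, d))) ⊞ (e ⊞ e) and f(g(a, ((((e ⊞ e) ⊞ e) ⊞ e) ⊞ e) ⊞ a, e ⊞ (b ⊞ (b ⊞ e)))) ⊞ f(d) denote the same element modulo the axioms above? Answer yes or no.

Answer: no — f(b ⊞ b) ⊞ f(g(a, a, d)) vs f(d) ⊞ f(g(a, a, b ⊞ b))

Derivation:
Left:  (f((e ⊞ (b ⊞ b)) ⊞ e) ⊞ f(g(a ⊞ e, a ⊞ e, d))) ⊞ (e ⊞ e)
  Flatten:  f((e ⊞ (b ⊞ b)) ⊞ e) ⊞ f(g(a ⊞ e, a ⊞ e, d)) ⊞ e ⊞ e
  Inside:  f((e ⊞ (b ⊞ b)) ⊞ e)  →  f(b ⊞ b)
  Simplify inside:  f(g(a ⊞ e, a ⊞ e, d))  →  f(g(a, a, d))
  Drop the unit:  drop e (×2)
  Order the arguments:  f(b ⊞ b) ⊞ f(g(a, a, d))
Right:  f(g(a, ((((e ⊞ e) ⊞ e) ⊞ e) ⊞ e) ⊞ a, e ⊞ (b ⊞ (b ⊞ e)))) ⊞ f(d)
  Simplify inside:  f(g(a, ((((e ⊞ e) ⊞ e) ⊞ e) ⊞ e) ⊞ a, e ⊞ (b ⊞ (b ⊞ e))))  →  f(g(a, a, b ⊞ b))
  Sort:  f(d) ⊞ f(g(a, a, b ⊞ b))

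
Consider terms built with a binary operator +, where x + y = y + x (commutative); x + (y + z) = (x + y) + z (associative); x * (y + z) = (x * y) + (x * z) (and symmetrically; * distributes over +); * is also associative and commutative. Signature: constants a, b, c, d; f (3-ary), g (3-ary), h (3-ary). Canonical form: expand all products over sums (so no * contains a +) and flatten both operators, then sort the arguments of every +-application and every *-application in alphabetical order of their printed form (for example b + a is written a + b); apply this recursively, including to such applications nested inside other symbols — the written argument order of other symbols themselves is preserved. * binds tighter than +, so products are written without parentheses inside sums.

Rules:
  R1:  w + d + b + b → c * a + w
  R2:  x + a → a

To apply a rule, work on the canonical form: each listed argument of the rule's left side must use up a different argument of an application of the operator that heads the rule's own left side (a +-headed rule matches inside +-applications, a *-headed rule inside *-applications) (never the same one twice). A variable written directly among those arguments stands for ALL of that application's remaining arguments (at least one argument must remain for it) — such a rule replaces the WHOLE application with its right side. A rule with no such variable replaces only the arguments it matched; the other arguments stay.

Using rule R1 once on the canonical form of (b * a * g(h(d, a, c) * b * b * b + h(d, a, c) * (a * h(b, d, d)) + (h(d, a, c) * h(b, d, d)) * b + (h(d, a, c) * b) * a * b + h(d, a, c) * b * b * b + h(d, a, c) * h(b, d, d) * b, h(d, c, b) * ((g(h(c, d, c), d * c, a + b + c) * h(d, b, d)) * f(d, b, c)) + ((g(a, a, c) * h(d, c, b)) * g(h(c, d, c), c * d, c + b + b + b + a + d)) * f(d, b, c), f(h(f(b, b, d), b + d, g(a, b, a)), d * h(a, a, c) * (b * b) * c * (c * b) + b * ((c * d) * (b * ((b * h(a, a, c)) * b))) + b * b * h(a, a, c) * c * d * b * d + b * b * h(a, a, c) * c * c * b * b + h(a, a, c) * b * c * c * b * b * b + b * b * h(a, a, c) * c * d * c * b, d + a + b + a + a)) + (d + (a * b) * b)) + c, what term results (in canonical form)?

Canonical form:  a * b * b + a * b * g(a * b * b * h(d, a, c) + a * h(b, d, d) * h(d, a, c) + b * b * b * h(d, a, c) + b * b * b * h(d, a, c) + b * h(b, d, d) * h(d, a, c) + b * h(b, d, d) * h(d, a, c), f(d, b, c) * g(a, a, c) * g(h(c, d, c), c * d, a + b + b + b + c + d) * h(d, c, b) + f(d, b, c) * g(h(c, d, c), c * d, a + b + c) * h(d, b, d) * h(d, c, b), f(h(f(b, b, d), b + d, g(a, b, a)), b * b * b * b * c * c * h(a, a, c) + b * b * b * b * c * c * h(a, a, c) + b * b * b * b * c * d * h(a, a, c) + b * b * b * c * c * d * h(a, a, c) + b * b * b * c * c * d * h(a, a, c) + b * b * b * c * d * d * h(a, a, c), a + a + a + b + d)) + c + d
Apply R1:  consuming b, b, d;  w := a + b + c
Every leftover argument binds to the variable; the entire application is replaced.
New term:  a * b * b + a * b * g(a * b * b * h(d, a, c) + a * h(b, d, d) * h(d, a, c) + b * b * b * h(d, a, c) + b * b * b * h(d, a, c) + b * h(b, d, d) * h(d, a, c) + b * h(b, d, d) * h(d, a, c), f(d, b, c) * g(a, a, c) * g(h(c, d, c), c * d, a + a * c + b + c) * h(d, c, b) + f(d, b, c) * g(h(c, d, c), c * d, a + b + c) * h(d, b, d) * h(d, c, b), f(h(f(b, b, d), b + d, g(a, b, a)), b * b * b * b * c * c * h(a, a, c) + b * b * b * b * c * c * h(a, a, c) + b * b * b * b * c * d * h(a, a, c) + b * b * b * c * c * d * h(a, a, c) + b * b * b * c * c * d * h(a, a, c) + b * b * b * c * d * d * h(a, a, c), a + a + a + b + d)) + c + d

Answer: a * b * b + a * b * g(a * b * b * h(d, a, c) + a * h(b, d, d) * h(d, a, c) + b * b * b * h(d, a, c) + b * b * b * h(d, a, c) + b * h(b, d, d) * h(d, a, c) + b * h(b, d, d) * h(d, a, c), f(d, b, c) * g(a, a, c) * g(h(c, d, c), c * d, a + a * c + b + c) * h(d, c, b) + f(d, b, c) * g(h(c, d, c), c * d, a + b + c) * h(d, b, d) * h(d, c, b), f(h(f(b, b, d), b + d, g(a, b, a)), b * b * b * b * c * c * h(a, a, c) + b * b * b * b * c * c * h(a, a, c) + b * b * b * b * c * d * h(a, a, c) + b * b * b * c * c * d * h(a, a, c) + b * b * b * c * c * d * h(a, a, c) + b * b * b * c * d * d * h(a, a, c), a + a + a + b + d)) + c + d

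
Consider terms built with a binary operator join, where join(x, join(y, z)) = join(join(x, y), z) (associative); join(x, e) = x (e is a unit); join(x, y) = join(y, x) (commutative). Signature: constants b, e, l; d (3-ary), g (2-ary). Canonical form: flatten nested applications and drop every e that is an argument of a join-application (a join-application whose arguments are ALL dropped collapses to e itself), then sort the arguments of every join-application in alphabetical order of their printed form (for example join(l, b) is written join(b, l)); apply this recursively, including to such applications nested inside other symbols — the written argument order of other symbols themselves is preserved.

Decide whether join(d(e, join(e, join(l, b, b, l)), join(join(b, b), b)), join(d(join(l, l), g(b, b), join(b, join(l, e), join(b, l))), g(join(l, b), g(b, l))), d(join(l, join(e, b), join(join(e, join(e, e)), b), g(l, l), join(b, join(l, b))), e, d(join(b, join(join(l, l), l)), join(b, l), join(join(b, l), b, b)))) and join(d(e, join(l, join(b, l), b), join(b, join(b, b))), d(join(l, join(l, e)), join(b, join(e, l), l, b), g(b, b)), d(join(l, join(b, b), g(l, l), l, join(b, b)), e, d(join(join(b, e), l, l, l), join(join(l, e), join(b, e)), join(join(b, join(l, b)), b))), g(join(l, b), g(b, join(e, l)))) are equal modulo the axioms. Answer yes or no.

Left:  join(d(e, join(e, join(l, b, b, l)), join(join(b, b), b)), join(d(join(l, l), g(b, b), join(b, join(l, e), join(b, l))), g(join(l, b), g(b, l))), d(join(l, join(e, b), join(join(e, join(e, e)), b), g(l, l), join(b, join(l, b))), e, d(join(b, join(join(l, l), l)), join(b, l), join(join(b, l), b, b))))
  Merge nested applications:  join(d(e, join(e, join(l, b, b, l)), join(join(b, b), b)), d(join(l, l), g(b, b), join(b, join(l, e), join(b, l))), g(join(l, b), g(b, l)), d(join(l, join(e, b), join(join(e, join(e, e)), b), g(l, l), join(b, join(l, b))), e, d(join(b, join(join(l, l), l)), join(b, l), join(join(b, l), b, b))))
  Simplify inside:  d(e, join(e, join(l, b, b, l)), join(join(b, b), b))  →  d(e, join(b, b, l, l), join(b, b, b))
  Inside:  d(join(l, l), g(b, b), join(b, join(l, e), join(b, l)))  →  d(join(l, l), g(b, b), join(b, b, l, l))
  Inside:  g(join(l, b), g(b, l))  →  g(join(b, l), g(b, l))
  Order the arguments:  join(d(e, join(b, b, l, l), join(b, b, b)), d(join(b, b, b, b, g(l, l), l, l), e, d(join(b, l, l, l), join(b, l), join(b, b, b, l))), d(join(l, l), g(b, b), join(b, b, l, l)), g(join(b, l), g(b, l)))
Right:  join(d(e, join(l, join(b, l), b), join(b, join(b, b))), d(join(l, join(l, e)), join(b, join(e, l), l, b), g(b, b)), d(join(l, join(b, b), g(l, l), l, join(b, b)), e, d(join(join(b, e), l, l, l), join(join(l, e), join(b, e)), join(join(b, join(l, b)), b))), g(join(l, b), g(b, join(e, l))))
  Inside:  d(e, join(l, join(b, l), b), join(b, join(b, b)))  →  d(e, join(b, b, l, l), join(b, b, b))
  Inside:  d(join(l, join(l, e)), join(b, join(e, l), l, b), g(b, b))  →  d(join(l, l), join(b, b, l, l), g(b, b))
  Canonicalize subterm:  d(join(l, join(b, b), g(l, l), l, join(b, b)), e, d(join(join(b, e), l, l, l), join(join(l, e), join(b, e)), join(join(b, join(l, b)), b)))  →  d(join(b, b, b, b, g(l, l), l, l), e, d(join(b, l, l, l), join(b, l), join(b, b, b, l)))
  Sort arguments:  join(d(e, join(b, b, l, l), join(b, b, b)), d(join(b, b, b, b, g(l, l), l, l), e, d(join(b, l, l, l), join(b, l), join(b, b, b, l))), d(join(l, l), join(b, b, l, l), g(b, b)), g(join(b, l), g(b, l)))

Answer: no — join(d(e, join(b, b, l, l), join(b, b, b)), d(join(b, b, b, b, g(l, l), l, l), e, d(join(b, l, l, l), join(b, l), join(b, b, b, l))), d(join(l, l), g(b, b), join(b, b, l, l)), g(join(b, l), g(b, l))) vs join(d(e, join(b, b, l, l), join(b, b, b)), d(join(b, b, b, b, g(l, l), l, l), e, d(join(b, l, l, l), join(b, l), join(b, b, b, l))), d(join(l, l), join(b, b, l, l), g(b, b)), g(join(b, l), g(b, l)))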